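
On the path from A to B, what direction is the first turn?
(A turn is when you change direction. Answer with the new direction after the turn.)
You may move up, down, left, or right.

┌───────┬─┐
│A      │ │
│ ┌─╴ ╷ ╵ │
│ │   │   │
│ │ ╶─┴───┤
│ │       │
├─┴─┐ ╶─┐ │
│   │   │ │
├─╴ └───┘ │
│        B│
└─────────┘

Directions: right, right, down, left, down, right, right, right, down, down
First turn direction: down

Solution:

┌───────┬─┐
│A → ↓  │ │
│ ┌─╴ ╷ ╵ │
│ │↓ ↲│   │
│ │ ╶─┴───┤
│ │↳ → → ↓│
├─┴─┐ ╶─┐ │
│   │   │↓│
├─╴ └───┘ │
│        B│
└─────────┘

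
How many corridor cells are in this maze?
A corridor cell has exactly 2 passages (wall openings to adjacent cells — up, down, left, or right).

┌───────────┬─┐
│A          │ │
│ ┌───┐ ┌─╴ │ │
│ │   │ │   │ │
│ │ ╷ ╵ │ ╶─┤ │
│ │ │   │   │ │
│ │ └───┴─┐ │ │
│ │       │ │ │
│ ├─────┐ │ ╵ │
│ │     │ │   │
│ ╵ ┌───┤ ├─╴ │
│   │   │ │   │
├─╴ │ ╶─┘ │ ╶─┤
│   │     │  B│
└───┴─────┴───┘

Counting cells with exactly 2 passages:
Total corridor cells: 41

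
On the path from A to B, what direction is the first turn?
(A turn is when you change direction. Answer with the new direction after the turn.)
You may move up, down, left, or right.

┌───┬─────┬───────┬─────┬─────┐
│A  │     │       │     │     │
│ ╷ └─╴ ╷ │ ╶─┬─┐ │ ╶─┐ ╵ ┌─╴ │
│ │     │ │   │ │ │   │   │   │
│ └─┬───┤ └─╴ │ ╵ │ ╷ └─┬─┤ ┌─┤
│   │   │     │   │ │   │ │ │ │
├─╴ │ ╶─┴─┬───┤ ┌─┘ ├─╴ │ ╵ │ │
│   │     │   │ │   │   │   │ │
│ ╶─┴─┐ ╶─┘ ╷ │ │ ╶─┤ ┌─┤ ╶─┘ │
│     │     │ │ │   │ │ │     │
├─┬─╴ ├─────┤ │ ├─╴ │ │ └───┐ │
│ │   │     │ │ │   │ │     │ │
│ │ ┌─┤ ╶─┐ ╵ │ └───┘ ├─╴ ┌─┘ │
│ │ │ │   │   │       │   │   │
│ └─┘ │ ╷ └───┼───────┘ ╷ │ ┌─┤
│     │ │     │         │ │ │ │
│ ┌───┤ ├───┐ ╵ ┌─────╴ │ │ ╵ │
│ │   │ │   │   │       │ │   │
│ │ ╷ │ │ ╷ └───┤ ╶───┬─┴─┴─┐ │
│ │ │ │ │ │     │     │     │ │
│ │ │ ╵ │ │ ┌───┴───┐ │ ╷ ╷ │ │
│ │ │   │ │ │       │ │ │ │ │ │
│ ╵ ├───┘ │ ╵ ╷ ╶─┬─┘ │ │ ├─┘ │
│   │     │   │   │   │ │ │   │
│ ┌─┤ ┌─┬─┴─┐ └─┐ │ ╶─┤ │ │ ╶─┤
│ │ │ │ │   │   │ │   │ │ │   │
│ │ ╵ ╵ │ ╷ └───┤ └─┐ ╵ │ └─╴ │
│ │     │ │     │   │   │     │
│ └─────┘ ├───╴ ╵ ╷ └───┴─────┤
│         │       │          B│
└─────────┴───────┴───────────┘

Directions: right, down, right, right, up, right, down, down, right, right, up, left, up, right, right, right, down, down, left, down, down, down, down, right, right, right, up, up, up, right, up, left, up, left, up, right, right, down, right, up, right, right, down, left, down, down, left, down, right, right, down, down, left, down, down, right, down, down, down, left, down, right, down, left, left, up, up, up, up, left, down, down, down, down, left, up, left, up, right, up, up, left, left, up, right, right, right, up, left, left, left, left, down, left, up, left, left, up, left, down, down, down, down, left, up, up, left, down, down, down, left, down, down, down, right, right, right, right, up, up, right, down, right, right, down, right, up, right, down, right, right, right, right, right
First turn direction: down

Solution:

┌───┬─────┬───────┬─────┬─────┐
│A ↓│  ↱ ↓│↱ → → ↓│↱ → ↓│↱ → ↓│
│ ╷ └─╴ ╷ │ ╶─┬─┐ │ ╶─┐ ╵ ┌─╴ │
│ │↳ → ↑│↓│↑ ↰│ │↓│↑ ↰│↳ ↑│↓ ↲│
│ └─┬───┤ └─╴ │ ╵ │ ╷ └─┬─┤ ┌─┤
│   │   │↳ → ↑│↓ ↲│ │↑ ↰│ │↓│ │
├─╴ │ ╶─┴─┬───┤ ┌─┘ ├─╴ │ ╵ │ │
│   │     │   │↓│   │↱ ↑│↓ ↲│ │
│ ╶─┴─┐ ╶─┘ ╷ │ │ ╶─┤ ┌─┤ ╶─┘ │
│     │     │ │↓│   │↑│ │↳ → ↓│
├─┬─╴ ├─────┤ │ ├─╴ │ │ └───┐ │
│ │   │     │ │↓│   │↑│     │↓│
│ │ ┌─┤ ╶─┐ ╵ │ └───┘ ├─╴ ┌─┘ │
│ │ │ │↓ ↰│   │↳ → → ↑│   │↓ ↲│
│ └─┘ │ ╷ └───┼───────┘ ╷ │ ┌─┤
│     │↓│↑ ← ↰│↓ ← ← ← ↰│ │↓│ │
│ ┌───┤ ├───┐ ╵ ┌─────╴ │ │ ╵ │
│ │↓ ↰│↓│   │↑ ↲│↱ → → ↑│ │↳ ↓│
│ │ ╷ │ │ ╷ └───┤ ╶───┬─┴─┴─┐ │
│ │↓│↑│↓│ │     │↑ ← ↰│↓ ↰  │↓│
│ │ │ ╵ │ │ ┌───┴───┐ │ ╷ ╷ │ │
│ │↓│↑ ↲│ │ │       │↑│↓│↑│ │↓│
│ ╵ ├───┘ │ ╵ ╷ ╶─┬─┘ │ │ ├─┘ │
│↓ ↲│     │   │   │↱ ↑│↓│↑│↓ ↲│
│ ┌─┤ ┌─┬─┴─┐ └─┐ │ ╶─┤ │ │ ╶─┤
│↓│ │ │ │↱ ↓│   │ │↑ ↰│↓│↑│↳ ↓│
│ │ ╵ ╵ │ ╷ └───┤ └─┐ ╵ │ └─╴ │
│↓│     │↑│↳ → ↓│↱ ↓│↑ ↲│↑ ← ↲│
│ └─────┘ ├───╴ ╵ ╷ └───┴─────┤
│↳ → → → ↑│    ↳ ↑│↳ → → → → B│
└─────────┴───────┴───────────┘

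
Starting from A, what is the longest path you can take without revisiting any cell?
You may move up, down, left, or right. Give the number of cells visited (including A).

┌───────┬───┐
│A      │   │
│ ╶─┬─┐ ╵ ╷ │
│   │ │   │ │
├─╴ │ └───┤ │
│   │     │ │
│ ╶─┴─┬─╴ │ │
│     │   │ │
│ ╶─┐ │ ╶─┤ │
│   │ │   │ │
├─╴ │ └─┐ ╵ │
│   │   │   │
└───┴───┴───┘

Finding longest simple path using DFS:
Start: (0, 0)
Longest path visits 22 cells
Path: A → right → right → right → down → right → up → right → down → down → down → down → down → left → up → left → up → right → up → left → left → up

Solution:

┌───────┬───┐
│A → → ↓│↱ ↓│
│ ╶─┬─┐ ╵ ╷ │
│   │B│↳ ↑│↓│
├─╴ │ └───┤ │
│   │↑ ← ↰│↓│
│ ╶─┴─┬─╴ │ │
│     │↱ ↑│↓│
│ ╶─┐ │ ╶─┤ │
│   │ │↑ ↰│↓│
├─╴ │ └─┐ ╵ │
│   │   │↑ ↲│
└───┴───┴───┘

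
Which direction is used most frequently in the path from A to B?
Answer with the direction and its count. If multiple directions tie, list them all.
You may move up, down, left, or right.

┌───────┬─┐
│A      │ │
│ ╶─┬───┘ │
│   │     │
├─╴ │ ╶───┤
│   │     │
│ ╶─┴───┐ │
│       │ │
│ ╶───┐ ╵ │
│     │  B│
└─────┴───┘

Directions: down, right, down, left, down, right, right, right, down, right
Counts: {'down': 4, 'right': 5, 'left': 1}
Most common: right (5 times)

Solution:

┌───────┬─┐
│A      │ │
│ ╶─┬───┘ │
│↳ ↓│     │
├─╴ │ ╶───┤
│↓ ↲│     │
│ ╶─┴───┐ │
│↳ → → ↓│ │
│ ╶───┐ ╵ │
│     │↳ B│
└─────┴───┘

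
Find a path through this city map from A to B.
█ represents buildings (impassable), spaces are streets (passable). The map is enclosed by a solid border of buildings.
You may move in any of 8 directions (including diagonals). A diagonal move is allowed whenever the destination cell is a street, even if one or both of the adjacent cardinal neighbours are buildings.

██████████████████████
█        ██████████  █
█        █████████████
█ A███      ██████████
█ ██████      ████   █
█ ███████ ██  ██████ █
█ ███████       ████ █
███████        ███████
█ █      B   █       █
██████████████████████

Finding the shortest path from A to B:
Movement: 8-directional
Path length: 10 steps
Directions: up-right → right → right → right → down-right → down-right → down-right → down → down → down

Solution:

██████████████████████
█        ██████████  █
█  →→→↘  █████████████
█ A███ ↘    ██████████
█ ██████↘     ████   █
█ ███████↓██  ██████ █
█ ███████↓      ████ █
███████  ↓     ███████
█ █      B   █       █
██████████████████████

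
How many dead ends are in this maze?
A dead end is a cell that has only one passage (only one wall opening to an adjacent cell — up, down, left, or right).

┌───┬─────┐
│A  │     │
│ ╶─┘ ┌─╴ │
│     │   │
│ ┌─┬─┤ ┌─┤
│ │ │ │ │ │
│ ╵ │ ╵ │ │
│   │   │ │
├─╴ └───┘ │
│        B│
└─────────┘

Checking each cell for number of passages:

Dead ends found at positions:
  (0, 1)
  (2, 1)
  (2, 2)
  (2, 4)
  (4, 0)
Total dead ends: 5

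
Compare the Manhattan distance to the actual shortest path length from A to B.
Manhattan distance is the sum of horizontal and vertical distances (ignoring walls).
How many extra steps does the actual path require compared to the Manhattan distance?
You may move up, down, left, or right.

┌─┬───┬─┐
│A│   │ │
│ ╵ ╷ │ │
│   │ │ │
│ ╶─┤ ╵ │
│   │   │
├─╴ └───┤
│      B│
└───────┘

Manhattan distance: |3 - 0| + |3 - 0| = 6
Actual path length: 6
Extra steps: 6 - 6 = 0

Solution:

┌─┬───┬─┐
│A│   │ │
│ ╵ ╷ │ │
│↓  │ │ │
│ ╶─┤ ╵ │
│↳ ↓│   │
├─╴ └───┤
│  ↳ → B│
└───────┘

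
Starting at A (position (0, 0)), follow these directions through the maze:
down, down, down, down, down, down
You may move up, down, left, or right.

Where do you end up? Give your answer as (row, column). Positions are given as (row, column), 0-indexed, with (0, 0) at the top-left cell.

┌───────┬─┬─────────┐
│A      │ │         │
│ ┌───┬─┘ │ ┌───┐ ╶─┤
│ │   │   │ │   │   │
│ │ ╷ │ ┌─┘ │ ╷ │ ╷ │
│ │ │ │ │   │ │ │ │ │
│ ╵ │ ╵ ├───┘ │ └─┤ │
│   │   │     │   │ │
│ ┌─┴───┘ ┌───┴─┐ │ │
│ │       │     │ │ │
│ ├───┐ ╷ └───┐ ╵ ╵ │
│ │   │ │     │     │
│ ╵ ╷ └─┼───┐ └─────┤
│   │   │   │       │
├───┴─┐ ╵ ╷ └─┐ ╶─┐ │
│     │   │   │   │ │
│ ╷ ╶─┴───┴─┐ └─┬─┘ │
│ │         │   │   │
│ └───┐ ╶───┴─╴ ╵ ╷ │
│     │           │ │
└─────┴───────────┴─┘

Following directions step by step:
Start: (0, 0)
  down: (0, 0) → (1, 0)
  down: (1, 0) → (2, 0)
  down: (2, 0) → (3, 0)
  down: (3, 0) → (4, 0)
  down: (4, 0) → (5, 0)
  down: (5, 0) → (6, 0)
Final position: (6, 0)

Path taken:

┌───────┬─┬─────────┐
│A      │ │         │
│ ┌───┬─┘ │ ┌───┐ ╶─┤
│↓│   │   │ │   │   │
│ │ ╷ │ ┌─┘ │ ╷ │ ╷ │
│↓│ │ │ │   │ │ │ │ │
│ ╵ │ ╵ ├───┘ │ └─┤ │
│↓  │   │     │   │ │
│ ┌─┴───┘ ┌───┴─┐ │ │
│↓│       │     │ │ │
│ ├───┐ ╷ └───┐ ╵ ╵ │
│↓│   │ │     │     │
│ ╵ ╷ └─┼───┐ └─────┤
│B  │   │   │       │
├───┴─┐ ╵ ╷ └─┐ ╶─┐ │
│     │   │   │   │ │
│ ╷ ╶─┴───┴─┐ └─┬─┘ │
│ │         │   │   │
│ └───┐ ╶───┴─╴ ╵ ╷ │
│     │           │ │
└─────┴───────────┴─┘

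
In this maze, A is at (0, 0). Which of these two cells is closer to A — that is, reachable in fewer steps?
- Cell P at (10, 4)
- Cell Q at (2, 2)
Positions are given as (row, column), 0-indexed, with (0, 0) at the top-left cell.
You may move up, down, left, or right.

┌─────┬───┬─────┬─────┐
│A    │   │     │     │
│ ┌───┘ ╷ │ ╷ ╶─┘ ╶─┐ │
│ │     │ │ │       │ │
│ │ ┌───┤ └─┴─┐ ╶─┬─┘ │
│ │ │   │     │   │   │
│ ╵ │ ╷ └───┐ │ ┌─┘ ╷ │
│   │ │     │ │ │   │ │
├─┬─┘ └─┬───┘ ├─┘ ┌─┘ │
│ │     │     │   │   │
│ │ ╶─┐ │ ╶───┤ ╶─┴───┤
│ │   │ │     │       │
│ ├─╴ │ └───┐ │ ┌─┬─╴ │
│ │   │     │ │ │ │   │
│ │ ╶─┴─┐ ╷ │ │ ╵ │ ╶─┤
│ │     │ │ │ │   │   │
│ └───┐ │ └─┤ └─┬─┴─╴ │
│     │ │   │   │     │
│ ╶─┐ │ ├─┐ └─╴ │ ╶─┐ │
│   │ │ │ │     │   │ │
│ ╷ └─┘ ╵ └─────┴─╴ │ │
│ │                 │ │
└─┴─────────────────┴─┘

Shortest path A → P at (10, 4): 48 steps
Shortest path A → Q at (2, 2): 38 steps

Q is closer (38 steps vs 48 steps).

Path to P:

┌─────┬───┬─────┬─────┐
│A    │↱ ↓│     │     │
│ ┌───┘ ╷ │ ╷ ╶─┘ ╶─┐ │
│↓│↱ → ↑│↓│ │       │ │
│ │ ┌───┤ └─┴─┐ ╶─┬─┘ │
│↓│↑│   │↳ → ↓│   │   │
│ ╵ │ ╷ └───┐ │ ┌─┘ ╷ │
│↳ ↑│ │     │↓│ │   │ │
├─┬─┘ └─┬───┘ ├─┘ ┌─┘ │
│ │↓ ← ↰│↓ ← ↲│   │   │
│ │ ╶─┐ │ ╶───┤ ╶─┴───┤
│ │↳ ↓│↑│↳ → ↓│       │
│ ├─╴ │ └───┐ │ ┌─┬─╴ │
│ │↓ ↲│↑ ↰  │↓│ │ │   │
│ │ ╶─┴─┐ ╷ │ │ ╵ │ ╶─┤
│ │↳ → ↓│↑│ │↓│   │   │
│ └───┐ │ └─┤ └─┬─┴─╴ │
│     │↓│↑ ↰│↳ ↓│     │
│ ╶─┐ │ ├─┐ └─╴ │ ╶─┐ │
│   │ │↓│ │↑ ← ↲│   │ │
│ ╷ └─┘ ╵ └─────┴─╴ │ │
│ │    ↳ P          │ │
└─┴─────────────────┴─┘

Path to Q:

┌─────┬───┬─────┬─────┐
│A    │↱ ↓│     │     │
│ ┌───┘ ╷ │ ╷ ╶─┘ ╶─┐ │
│↓│↱ → ↑│↓│ │       │ │
│ │ ┌───┤ └─┴─┐ ╶─┬─┘ │
│↓│↑│Q  │↳ → ↓│   │   │
│ ╵ │ ╷ └───┐ │ ┌─┘ ╷ │
│↳ ↑│↑│     │↓│ │   │ │
├─┬─┘ └─┬───┘ ├─┘ ┌─┘ │
│ │  ↑ ↰│↓ ← ↲│   │   │
│ │ ╶─┐ │ ╶───┤ ╶─┴───┤
│ │   │↑│↳ → ↓│       │
│ ├─╴ │ └───┐ │ ┌─┬─╴ │
│ │   │↑ ↰  │↓│ │ │   │
│ │ ╶─┴─┐ ╷ │ │ ╵ │ ╶─┤
│ │     │↑│ │↓│   │   │
│ └───┐ │ └─┤ └─┬─┴─╴ │
│     │ │↑ ↰│↳ ↓│     │
│ ╶─┐ │ ├─┐ └─╴ │ ╶─┐ │
│   │ │ │ │↑ ← ↲│   │ │
│ ╷ └─┘ ╵ └─────┴─╴ │ │
│ │                 │ │
└─┴─────────────────┴─┘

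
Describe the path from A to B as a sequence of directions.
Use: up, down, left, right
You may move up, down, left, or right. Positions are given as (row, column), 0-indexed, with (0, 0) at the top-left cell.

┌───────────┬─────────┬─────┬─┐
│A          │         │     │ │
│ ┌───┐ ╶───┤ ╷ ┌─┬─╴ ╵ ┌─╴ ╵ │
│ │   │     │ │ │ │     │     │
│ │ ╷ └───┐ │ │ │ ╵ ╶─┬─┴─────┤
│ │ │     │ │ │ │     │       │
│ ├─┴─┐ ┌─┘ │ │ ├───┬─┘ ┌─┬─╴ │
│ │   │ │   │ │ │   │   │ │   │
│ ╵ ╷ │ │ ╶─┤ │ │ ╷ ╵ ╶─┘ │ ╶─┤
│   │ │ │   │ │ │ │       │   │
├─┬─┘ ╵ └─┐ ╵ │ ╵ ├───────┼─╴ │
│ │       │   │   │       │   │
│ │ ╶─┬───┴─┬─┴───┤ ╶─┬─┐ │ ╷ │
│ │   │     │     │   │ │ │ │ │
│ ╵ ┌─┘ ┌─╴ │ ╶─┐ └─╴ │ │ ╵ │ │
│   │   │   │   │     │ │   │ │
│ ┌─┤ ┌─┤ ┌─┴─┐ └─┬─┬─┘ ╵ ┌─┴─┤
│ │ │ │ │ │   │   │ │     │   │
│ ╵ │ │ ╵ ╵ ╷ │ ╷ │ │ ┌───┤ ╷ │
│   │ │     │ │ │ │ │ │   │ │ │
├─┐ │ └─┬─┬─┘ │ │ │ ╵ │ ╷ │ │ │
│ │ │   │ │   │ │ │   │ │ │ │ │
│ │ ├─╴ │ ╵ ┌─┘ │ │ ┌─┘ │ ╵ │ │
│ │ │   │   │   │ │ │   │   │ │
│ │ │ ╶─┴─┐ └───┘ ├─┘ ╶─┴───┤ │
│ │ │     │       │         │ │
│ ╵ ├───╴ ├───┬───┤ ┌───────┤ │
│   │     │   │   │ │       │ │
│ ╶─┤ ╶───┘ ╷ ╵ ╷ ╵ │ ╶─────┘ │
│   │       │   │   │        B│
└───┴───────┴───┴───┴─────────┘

Finding the path and converting it to directions:
Path through cells: (0,0) → (0,1) → (0,2) → (0,3) → (1,3) → (1,4) → (1,5) → (2,5) → (3,5) → (3,4) → (4,4) → (4,5) → (5,5) → (5,6) → (4,6) → (3,6) → (2,6) → (1,6) → (0,6) → (0,7) → (1,7) → (2,7) → (3,7) → (4,7) → (5,7) → (5,8) → (4,8) → (3,8) → (3,9) → (4,9) → (4,10) → (3,10) → (3,11) → (2,11) → (2,12) → (2,13) → (2,14) → (3,14) → (3,13) → (4,13) → (4,14) → (5,14) → (5,13) → (6,13) → (7,13) → (7,12) → (6,12) → (5,12) → (5,11) → (5,10) → (5,9) → (6,9) → (6,10) → (7,10) → (7,9) → (7,8) → (6,8) → (6,7) → (6,6) → (7,6) → (7,7) → (8,7) → (8,8) → (9,8) → (10,8) → (11,8) → (12,8) → (12,7) → (12,6) → (12,5) → (11,5) → (10,5) → (10,6) → (9,6) → (8,6) → (8,5) → (9,5) → (9,4) → (8,4) → (7,4) → (7,5) → (6,5) → (6,4) → (6,3) → (7,3) → (7,2) → (8,2) → (9,2) → (10,2) → (10,3) → (11,3) → (11,2) → (12,2) → (12,3) → (12,4) → (13,4) → (13,3) → (13,2) → (14,2) → (14,3) → (14,4) → (14,5) → (13,5) → (13,6) → (14,6) → (14,7) → (13,7) → (13,8) → (14,8) → (14,9) → (13,9) → (12,9) → (12,10) → (11,10) → (11,11) → (10,11) → (9,11) → (9,12) → (10,12) → (11,12) → (11,13) → (10,13) → (9,13) → (8,13) → (8,14) → (9,14) → (10,14) → (11,14) → (12,14) → (13,14) → (14,14)
Directions: right, right, right, down, right, right, down, down, left, down, right, down, right, up, up, up, up, up, right, down, down, down, down, down, right, up, up, right, down, right, up, right, up, right, right, right, down, left, down, right, down, left, down, down, left, up, up, left, left, left, down, right, down, left, left, up, left, left, down, right, down, right, down, down, down, down, left, left, left, up, up, right, up, up, left, down, left, up, up, right, up, left, left, down, left, down, down, down, right, down, left, down, right, right, down, left, left, down, right, right, right, up, right, down, right, up, right, down, right, up, up, right, up, right, up, up, right, down, down, right, up, up, up, right, down, down, down, down, down, down

Solution:

┌───────────┬─────────┬─────┬─┐
│A → → ↓    │↱ ↓      │     │ │
│ ┌───┐ ╶───┤ ╷ ┌─┬─╴ ╵ ┌─╴ ╵ │
│ │   │↳ → ↓│↑│↓│ │     │     │
│ │ ╷ └───┐ │ │ │ ╵ ╶─┬─┴─────┤
│ │ │     │↓│↑│↓│     │↱ → → ↓│
│ ├─┴─┐ ┌─┘ │ │ ├───┬─┘ ┌─┬─╴ │
│ │   │ │↓ ↲│↑│↓│↱ ↓│↱ ↑│ │↓ ↲│
│ ╵ ╷ │ │ ╶─┤ │ │ ╷ ╵ ╶─┘ │ ╶─┤
│   │ │ │↳ ↓│↑│↓│↑│↳ ↑    │↳ ↓│
├─┬─┘ ╵ └─┐ ╵ │ ╵ ├───────┼─╴ │
│ │       │↳ ↑│↳ ↑│↓ ← ← ↰│↓ ↲│
│ │ ╶─┬───┴─┬─┴───┤ ╶─┬─┐ │ ╷ │
│ │   │↓ ← ↰│↓ ← ↰│↳ ↓│ │↑│↓│ │
│ ╵ ┌─┘ ┌─╴ │ ╶─┐ └─╴ │ │ ╵ │ │
│   │↓ ↲│↱ ↑│↳ ↓│↑ ← ↲│ │↑ ↲│ │
│ ┌─┤ ┌─┤ ┌─┴─┐ └─┬─┬─┘ ╵ ┌─┴─┤
│ │ │↓│ │↑│↓ ↰│↳ ↓│ │     │↱ ↓│
│ ╵ │ │ ╵ ╵ ╷ │ ╷ │ │ ┌───┤ ╷ │
│   │↓│  ↑ ↲│↑│ │↓│ │ │↱ ↓│↑│↓│
├─┐ │ └─┬─┬─┘ │ │ │ ╵ │ ╷ │ │ │
│ │ │↳ ↓│ │↱ ↑│ │↓│   │↑│↓│↑│↓│
│ │ ├─╴ │ ╵ ┌─┘ │ │ ┌─┘ │ ╵ │ │
│ │ │↓ ↲│  ↑│   │↓│ │↱ ↑│↳ ↑│↓│
│ │ │ ╶─┴─┐ └───┘ ├─┘ ╶─┴───┤ │
│ │ │↳ → ↓│↑ ← ← ↲│↱ ↑      │↓│
│ ╵ ├───╴ ├───┬───┤ ┌───────┤ │
│   │↓ ← ↲│↱ ↓│↱ ↓│↑│       │↓│
│ ╶─┤ ╶───┘ ╷ ╵ ╷ ╵ │ ╶─────┘ │
│   │↳ → → ↑│↳ ↑│↳ ↑│        B│
└───┴───────┴───┴───┴─────────┘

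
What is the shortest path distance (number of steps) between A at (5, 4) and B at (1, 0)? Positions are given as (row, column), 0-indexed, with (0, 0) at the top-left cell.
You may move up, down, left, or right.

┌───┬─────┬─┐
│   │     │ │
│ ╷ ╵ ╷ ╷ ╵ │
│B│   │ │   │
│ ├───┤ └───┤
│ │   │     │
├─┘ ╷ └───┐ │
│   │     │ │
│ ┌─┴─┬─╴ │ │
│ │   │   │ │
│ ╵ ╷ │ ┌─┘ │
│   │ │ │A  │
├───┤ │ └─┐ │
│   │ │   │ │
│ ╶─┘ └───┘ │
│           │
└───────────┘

Finding path from (5, 4) to (1, 0):
Path: (5,4) → (5,5) → (4,5) → (3,5) → (2,5) → (2,4) → (2,3) → (1,3) → (0,3) → (0,2) → (1,2) → (1,1) → (0,1) → (0,0) → (1,0)
Distance: 14 steps

Solution:

┌───┬─────┬─┐
│↓ ↰│↓ ↰  │ │
│ ╷ ╵ ╷ ╷ ╵ │
│B│↑ ↲│↑│   │
│ ├───┤ └───┤
│ │   │↑ ← ↰│
├─┘ ╷ └───┐ │
│   │     │↑│
│ ┌─┴─┬─╴ │ │
│ │   │   │↑│
│ ╵ ╷ │ ┌─┘ │
│   │ │ │A ↑│
├───┤ │ └─┐ │
│   │ │   │ │
│ ╶─┘ └───┘ │
│           │
└───────────┘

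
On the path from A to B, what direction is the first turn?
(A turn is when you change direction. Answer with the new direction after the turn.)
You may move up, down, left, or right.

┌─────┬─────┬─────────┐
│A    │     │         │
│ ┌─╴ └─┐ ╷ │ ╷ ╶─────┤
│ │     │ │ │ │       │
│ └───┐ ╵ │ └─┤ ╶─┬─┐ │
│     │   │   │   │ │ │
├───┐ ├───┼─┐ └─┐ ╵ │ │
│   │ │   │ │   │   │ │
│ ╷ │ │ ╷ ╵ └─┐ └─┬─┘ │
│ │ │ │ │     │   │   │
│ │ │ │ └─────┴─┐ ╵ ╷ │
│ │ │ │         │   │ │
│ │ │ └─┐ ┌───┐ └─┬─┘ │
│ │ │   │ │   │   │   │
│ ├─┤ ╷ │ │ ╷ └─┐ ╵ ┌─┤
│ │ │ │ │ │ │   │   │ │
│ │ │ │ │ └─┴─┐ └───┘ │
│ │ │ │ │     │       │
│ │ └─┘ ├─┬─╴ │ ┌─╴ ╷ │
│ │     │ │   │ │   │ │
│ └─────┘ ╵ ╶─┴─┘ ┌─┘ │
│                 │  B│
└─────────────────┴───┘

Directions: right, right, down, right, down, right, up, up, right, down, down, right, down, right, down, right, down, right, up, right, down, down, left, down, left, up, left, up, left, left, left, down, down, down, right, right, down, left, down, right, right, right, up, right, up, right, down, down
First turn direction: down

Solution:

┌─────┬─────┬─────────┐
│A → ↓│  ↱ ↓│         │
│ ┌─╴ └─┐ ╷ │ ╷ ╶─────┤
│ │  ↳ ↓│↑│↓│ │       │
│ └───┐ ╵ │ └─┤ ╶─┬─┐ │
│     │↳ ↑│↳ ↓│   │ │ │
├───┐ ├───┼─┐ └─┐ ╵ │ │
│   │ │   │ │↳ ↓│   │ │
│ ╷ │ │ ╷ ╵ └─┐ └─┬─┘ │
│ │ │ │ │     │↳ ↓│↱ ↓│
│ │ │ │ └─────┴─┐ ╵ ╷ │
│ │ │ │  ↓ ← ← ↰│↳ ↑│↓│
│ │ │ └─┐ ┌───┐ └─┬─┘ │
│ │ │   │↓│   │↑ ↰│↓ ↲│
│ ├─┤ ╷ │ │ ╷ └─┐ ╵ ┌─┤
│ │ │ │ │↓│ │   │↑ ↲│ │
│ │ │ │ │ └─┴─┐ └───┘ │
│ │ │ │ │↳ → ↓│    ↱ ↓│
│ │ └─┘ ├─┬─╴ │ ┌─╴ ╷ │
│ │     │ │↓ ↲│ │↱ ↑│↓│
│ └─────┘ ╵ ╶─┴─┘ ┌─┘ │
│          ↳ → → ↑│  B│
└─────────────────┴───┘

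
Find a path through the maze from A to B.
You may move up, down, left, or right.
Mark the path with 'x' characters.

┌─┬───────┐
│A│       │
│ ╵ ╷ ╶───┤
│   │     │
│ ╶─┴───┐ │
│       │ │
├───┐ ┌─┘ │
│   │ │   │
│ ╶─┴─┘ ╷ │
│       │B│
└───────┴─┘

Finding the shortest path through the maze:
Path length: 10 steps
Directions: down → right → up → right → down → right → right → down → down → down

Solution:

┌─┬───────┐
│A│x x    │
│ ╵ ╷ ╶───┤
│x x│x x x│
│ ╶─┴───┐ │
│       │x│
├───┐ ┌─┘ │
│   │ │  x│
│ ╶─┴─┘ ╷ │
│       │B│
└───────┴─┘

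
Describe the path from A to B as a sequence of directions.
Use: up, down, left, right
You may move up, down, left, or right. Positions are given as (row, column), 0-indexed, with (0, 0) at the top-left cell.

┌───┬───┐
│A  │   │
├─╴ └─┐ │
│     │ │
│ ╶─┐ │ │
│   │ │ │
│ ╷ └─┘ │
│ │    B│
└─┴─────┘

Finding the path and converting it to directions:
Path through cells: (0,0) → (0,1) → (1,1) → (1,0) → (2,0) → (2,1) → (3,1) → (3,2) → (3,3)
Directions: right, down, left, down, right, down, right, right

Solution:

┌───┬───┐
│A ↓│   │
├─╴ └─┐ │
│↓ ↲  │ │
│ ╶─┐ │ │
│↳ ↓│ │ │
│ ╷ └─┘ │
│ │↳ → B│
└─┴─────┘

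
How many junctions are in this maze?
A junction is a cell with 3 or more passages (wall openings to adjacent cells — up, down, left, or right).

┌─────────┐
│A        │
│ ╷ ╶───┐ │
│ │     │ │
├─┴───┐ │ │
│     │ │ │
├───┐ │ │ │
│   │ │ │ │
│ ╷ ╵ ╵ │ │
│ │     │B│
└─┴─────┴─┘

Checking each cell for number of passages:

Junctions found (3+ passages):
  (0, 1): 3 passages
  (4, 2): 3 passages
Total junctions: 2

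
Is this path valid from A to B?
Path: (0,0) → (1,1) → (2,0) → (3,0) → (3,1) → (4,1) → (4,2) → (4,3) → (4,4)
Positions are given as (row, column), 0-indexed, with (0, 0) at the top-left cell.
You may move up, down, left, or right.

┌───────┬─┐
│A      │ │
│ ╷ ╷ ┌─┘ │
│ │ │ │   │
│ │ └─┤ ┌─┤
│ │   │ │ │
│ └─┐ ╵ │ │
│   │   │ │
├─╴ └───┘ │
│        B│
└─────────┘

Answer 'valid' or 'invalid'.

Checking path validity:
Result: Invalid move at step 1: cannot move from (0, 0) to (1, 1).

invalid

Correct solution:

┌───────┬─┐
│A      │ │
│ ╷ ╷ ┌─┘ │
│↓│ │ │   │
│ │ └─┤ ┌─┤
│↓│   │ │ │
│ └─┐ ╵ │ │
│↳ ↓│   │ │
├─╴ └───┘ │
│  ↳ → → B│
└─────────┘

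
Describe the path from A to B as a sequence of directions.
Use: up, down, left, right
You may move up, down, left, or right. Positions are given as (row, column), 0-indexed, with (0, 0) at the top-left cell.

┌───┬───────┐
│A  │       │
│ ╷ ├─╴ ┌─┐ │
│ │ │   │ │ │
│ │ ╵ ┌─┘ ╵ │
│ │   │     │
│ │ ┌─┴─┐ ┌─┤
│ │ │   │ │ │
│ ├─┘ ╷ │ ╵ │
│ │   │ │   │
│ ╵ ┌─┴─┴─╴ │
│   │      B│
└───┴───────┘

Finding the path and converting it to directions:
Path through cells: (0,0) → (0,1) → (1,1) → (2,1) → (2,2) → (1,2) → (1,3) → (0,3) → (0,4) → (0,5) → (1,5) → (2,5) → (2,4) → (3,4) → (4,4) → (4,5) → (5,5)
Directions: right, down, down, right, up, right, up, right, right, down, down, left, down, down, right, down

Solution:

┌───┬───────┐
│A ↓│  ↱ → ↓│
│ ╷ ├─╴ ┌─┐ │
│ │↓│↱ ↑│ │↓│
│ │ ╵ ┌─┘ ╵ │
│ │↳ ↑│  ↓ ↲│
│ │ ┌─┴─┐ ┌─┤
│ │ │   │↓│ │
│ ├─┘ ╷ │ ╵ │
│ │   │ │↳ ↓│
│ ╵ ┌─┴─┴─╴ │
│   │      B│
└───┴───────┘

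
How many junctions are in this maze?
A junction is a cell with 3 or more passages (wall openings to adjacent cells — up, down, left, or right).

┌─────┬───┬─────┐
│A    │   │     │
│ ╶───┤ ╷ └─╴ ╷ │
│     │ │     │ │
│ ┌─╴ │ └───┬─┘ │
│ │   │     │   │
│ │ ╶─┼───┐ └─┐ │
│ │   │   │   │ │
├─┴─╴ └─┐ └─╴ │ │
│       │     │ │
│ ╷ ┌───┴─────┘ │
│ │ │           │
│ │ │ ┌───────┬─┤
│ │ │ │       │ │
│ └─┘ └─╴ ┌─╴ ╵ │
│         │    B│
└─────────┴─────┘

Checking each cell for number of passages:

Junctions found (3+ passages):
  (0, 6): 3 passages
  (1, 0): 3 passages
  (2, 7): 3 passages
  (4, 1): 3 passages
  (4, 2): 3 passages
  (6, 4): 3 passages
  (7, 2): 3 passages
  (7, 6): 3 passages
Total junctions: 8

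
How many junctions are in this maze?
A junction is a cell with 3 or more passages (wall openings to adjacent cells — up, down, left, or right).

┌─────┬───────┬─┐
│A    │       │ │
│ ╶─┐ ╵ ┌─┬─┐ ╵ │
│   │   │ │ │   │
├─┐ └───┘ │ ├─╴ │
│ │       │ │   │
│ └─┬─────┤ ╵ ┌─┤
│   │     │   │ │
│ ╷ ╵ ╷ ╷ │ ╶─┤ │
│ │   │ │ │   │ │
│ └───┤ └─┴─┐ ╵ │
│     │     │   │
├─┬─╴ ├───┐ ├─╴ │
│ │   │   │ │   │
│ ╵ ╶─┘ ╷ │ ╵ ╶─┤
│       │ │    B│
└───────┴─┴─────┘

Checking each cell for number of passages:

Junctions found (3+ passages):
  (1, 7): 3 passages
  (3, 0): 3 passages
  (3, 3): 3 passages
  (3, 5): 3 passages
  (5, 7): 3 passages
  (7, 1): 3 passages
  (7, 6): 3 passages
Total junctions: 7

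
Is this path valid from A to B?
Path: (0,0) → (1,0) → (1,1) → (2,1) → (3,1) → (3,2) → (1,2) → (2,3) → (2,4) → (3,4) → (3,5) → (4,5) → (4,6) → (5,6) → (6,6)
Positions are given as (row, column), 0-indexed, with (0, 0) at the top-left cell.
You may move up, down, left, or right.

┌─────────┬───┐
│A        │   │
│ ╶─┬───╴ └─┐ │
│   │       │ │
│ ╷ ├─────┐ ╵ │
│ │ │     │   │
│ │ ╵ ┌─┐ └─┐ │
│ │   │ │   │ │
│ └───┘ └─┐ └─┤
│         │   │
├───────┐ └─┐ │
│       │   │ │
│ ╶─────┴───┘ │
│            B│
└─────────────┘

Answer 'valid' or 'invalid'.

Checking path validity:
Result: Invalid move at step 6: cannot move from (3, 2) to (1, 2).

invalid

Correct solution:

┌─────────┬───┐
│A        │   │
│ ╶─┬───╴ └─┐ │
│↳ ↓│       │ │
│ ╷ ├─────┐ ╵ │
│ │↓│↱ → ↓│   │
│ │ ╵ ┌─┐ └─┐ │
│ │↳ ↑│ │↳ ↓│ │
│ └───┘ └─┐ └─┤
│         │↳ ↓│
├───────┐ └─┐ │
│       │   │↓│
│ ╶─────┴───┘ │
│            B│
└─────────────┘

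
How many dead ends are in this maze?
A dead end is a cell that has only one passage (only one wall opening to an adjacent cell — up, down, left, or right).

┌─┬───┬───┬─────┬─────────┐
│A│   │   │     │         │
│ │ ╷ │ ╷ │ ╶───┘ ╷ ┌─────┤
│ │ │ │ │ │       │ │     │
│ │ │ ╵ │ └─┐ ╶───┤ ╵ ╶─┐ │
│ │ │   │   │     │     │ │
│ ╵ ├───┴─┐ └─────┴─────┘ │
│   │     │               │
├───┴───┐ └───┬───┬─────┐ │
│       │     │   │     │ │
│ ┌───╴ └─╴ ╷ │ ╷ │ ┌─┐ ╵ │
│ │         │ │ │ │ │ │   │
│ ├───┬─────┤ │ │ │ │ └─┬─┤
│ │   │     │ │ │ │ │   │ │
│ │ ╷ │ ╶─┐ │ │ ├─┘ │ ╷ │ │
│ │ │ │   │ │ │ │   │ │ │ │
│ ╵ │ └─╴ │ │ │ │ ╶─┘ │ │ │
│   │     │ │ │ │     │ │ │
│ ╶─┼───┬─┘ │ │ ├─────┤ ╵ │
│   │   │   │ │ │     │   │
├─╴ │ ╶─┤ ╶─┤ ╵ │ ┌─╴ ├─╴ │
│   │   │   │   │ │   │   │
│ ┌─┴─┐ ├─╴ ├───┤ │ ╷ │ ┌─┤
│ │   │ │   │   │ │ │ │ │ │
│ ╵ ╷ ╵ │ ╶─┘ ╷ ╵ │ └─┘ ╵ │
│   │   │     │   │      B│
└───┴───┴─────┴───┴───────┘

Checking each cell for number of passages:

Dead ends found at positions:
  (0, 0)
  (0, 7)
  (0, 12)
  (2, 8)
  (2, 11)
  (3, 2)
  (5, 1)
  (5, 10)
  (6, 8)
  (6, 12)
  (9, 3)
  (11, 10)
  (11, 12)
Total dead ends: 13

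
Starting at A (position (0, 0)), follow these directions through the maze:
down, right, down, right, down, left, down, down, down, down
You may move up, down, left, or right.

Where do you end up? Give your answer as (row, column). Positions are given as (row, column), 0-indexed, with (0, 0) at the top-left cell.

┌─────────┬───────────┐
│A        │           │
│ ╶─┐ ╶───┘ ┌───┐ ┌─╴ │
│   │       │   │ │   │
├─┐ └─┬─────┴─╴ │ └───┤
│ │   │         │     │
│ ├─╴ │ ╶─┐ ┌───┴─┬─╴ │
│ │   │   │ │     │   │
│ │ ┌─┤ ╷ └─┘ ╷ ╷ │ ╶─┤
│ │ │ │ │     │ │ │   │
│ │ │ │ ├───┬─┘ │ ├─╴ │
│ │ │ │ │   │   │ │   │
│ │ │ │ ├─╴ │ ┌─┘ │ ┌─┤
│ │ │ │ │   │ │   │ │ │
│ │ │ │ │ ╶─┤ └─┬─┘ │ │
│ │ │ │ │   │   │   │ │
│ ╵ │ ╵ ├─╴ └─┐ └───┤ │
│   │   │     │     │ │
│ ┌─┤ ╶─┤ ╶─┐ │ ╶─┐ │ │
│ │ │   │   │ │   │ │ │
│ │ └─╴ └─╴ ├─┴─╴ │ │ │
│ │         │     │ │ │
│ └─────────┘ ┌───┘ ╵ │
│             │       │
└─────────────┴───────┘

Following directions step by step:
Start: (0, 0)
  down: (0, 0) → (1, 0)
  right: (1, 0) → (1, 1)
  down: (1, 1) → (2, 1)
  right: (2, 1) → (2, 2)
  down: (2, 2) → (3, 2)
  left: (3, 2) → (3, 1)
  down: (3, 1) → (4, 1)
  down: (4, 1) → (5, 1)
  down: (5, 1) → (6, 1)
  down: (6, 1) → (7, 1)
Final position: (7, 1)

Path taken:

┌─────────┬───────────┐
│A        │           │
│ ╶─┐ ╶───┘ ┌───┐ ┌─╴ │
│↳ ↓│       │   │ │   │
├─┐ └─┬─────┴─╴ │ └───┤
│ │↳ ↓│         │     │
│ ├─╴ │ ╶─┐ ┌───┴─┬─╴ │
│ │↓ ↲│   │ │     │   │
│ │ ┌─┤ ╷ └─┘ ╷ ╷ │ ╶─┤
│ │↓│ │ │     │ │ │   │
│ │ │ │ ├───┬─┘ │ ├─╴ │
│ │↓│ │ │   │   │ │   │
│ │ │ │ ├─╴ │ ┌─┘ │ ┌─┤
│ │↓│ │ │   │ │   │ │ │
│ │ │ │ │ ╶─┤ └─┬─┘ │ │
│ │B│ │ │   │   │   │ │
│ ╵ │ ╵ ├─╴ └─┐ └───┤ │
│   │   │     │     │ │
│ ┌─┤ ╶─┤ ╶─┐ │ ╶─┐ │ │
│ │ │   │   │ │   │ │ │
│ │ └─╴ └─╴ ├─┴─╴ │ │ │
│ │         │     │ │ │
│ └─────────┘ ┌───┘ ╵ │
│             │       │
└─────────────┴───────┘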